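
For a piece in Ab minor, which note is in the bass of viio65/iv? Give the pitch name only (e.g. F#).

The applied chord viio65/iv is rooted on C: C-Eb-Gb-Bbb.
The figure 65 means first inversion — the third is in the bass.

Eb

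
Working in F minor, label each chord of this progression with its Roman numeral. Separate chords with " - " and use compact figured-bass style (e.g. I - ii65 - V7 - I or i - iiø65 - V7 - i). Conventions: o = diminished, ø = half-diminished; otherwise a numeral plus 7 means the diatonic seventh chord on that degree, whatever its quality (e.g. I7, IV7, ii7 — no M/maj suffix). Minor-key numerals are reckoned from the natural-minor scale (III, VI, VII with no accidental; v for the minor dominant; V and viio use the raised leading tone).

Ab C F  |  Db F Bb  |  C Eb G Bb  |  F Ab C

i6 - iv6 - v7 - i

Ab-C-F has root F, degree 1 in F minor, so i6.
Db-F-Bb: minor triad on Bb = scale degree 4 → iv6.
C-Eb-G-Bb: minor seventh chord on C = scale degree 5 → v7.
F-Ab-C: root F is the tonic; minor triad there is i.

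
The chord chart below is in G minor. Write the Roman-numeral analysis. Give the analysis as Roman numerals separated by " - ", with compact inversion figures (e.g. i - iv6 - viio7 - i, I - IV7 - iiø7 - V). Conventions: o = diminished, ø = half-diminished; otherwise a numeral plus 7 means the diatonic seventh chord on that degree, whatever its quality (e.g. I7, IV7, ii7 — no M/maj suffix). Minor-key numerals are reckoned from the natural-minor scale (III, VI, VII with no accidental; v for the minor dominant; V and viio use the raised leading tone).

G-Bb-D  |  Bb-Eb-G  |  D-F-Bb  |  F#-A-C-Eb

i - VI64 - III6 - viio7

G-Bb-D has root G, degree 1 in G minor, so i.
Bb-Eb-G: major triad on Eb = scale degree 6 → VI64.
D-F-Bb: root Bb is the mediant; major triad there is III6.
F#-A-C-Eb has root F#, degree 7 in G minor, so viio7.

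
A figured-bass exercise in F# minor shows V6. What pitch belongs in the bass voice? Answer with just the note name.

V in F# minor has root C#; the chord is C#-E#-G#.
The figure 6 means first inversion — the third is in the bass.

E#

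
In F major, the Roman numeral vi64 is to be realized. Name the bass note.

A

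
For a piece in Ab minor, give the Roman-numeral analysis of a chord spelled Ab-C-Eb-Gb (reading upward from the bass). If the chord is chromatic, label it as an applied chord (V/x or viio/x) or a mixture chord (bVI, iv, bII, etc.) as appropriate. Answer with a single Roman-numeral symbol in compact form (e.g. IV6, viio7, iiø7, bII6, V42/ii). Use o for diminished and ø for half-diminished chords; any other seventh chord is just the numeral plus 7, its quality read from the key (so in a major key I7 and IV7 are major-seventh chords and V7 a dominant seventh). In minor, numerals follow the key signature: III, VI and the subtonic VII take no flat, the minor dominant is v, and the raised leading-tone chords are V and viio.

V7/iv

Stacked in thirds the chord is Ab-C-Eb-Gb: a dominant seventh chord on Ab.
Ab is not a diatonic chord root with this quality in Ab minor, but it lies a perfect fifth above Db (iv), so the chord functions as an applied dominant of iv.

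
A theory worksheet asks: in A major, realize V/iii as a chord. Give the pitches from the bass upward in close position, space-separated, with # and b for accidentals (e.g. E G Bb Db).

The slash means an applied dominant: we want the dominant of iii. In A major, iii is C# minor, and its dominant is built on G#.
Building a major triad on G# gives G#-B#-D#.

G# B# D#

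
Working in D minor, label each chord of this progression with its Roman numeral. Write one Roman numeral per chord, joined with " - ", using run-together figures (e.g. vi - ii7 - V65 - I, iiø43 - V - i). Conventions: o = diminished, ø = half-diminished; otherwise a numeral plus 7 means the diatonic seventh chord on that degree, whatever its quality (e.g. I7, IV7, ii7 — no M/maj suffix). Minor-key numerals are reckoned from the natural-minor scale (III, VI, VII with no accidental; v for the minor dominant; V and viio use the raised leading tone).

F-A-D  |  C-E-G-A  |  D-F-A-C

F-A-D has root D, degree 1 in D minor, so i6.
C-E-G-A: minor seventh chord on A = scale degree 5 → v65.
D-F-A-C: minor seventh chord on D = scale degree 1 → i7.

i6 - v65 - i7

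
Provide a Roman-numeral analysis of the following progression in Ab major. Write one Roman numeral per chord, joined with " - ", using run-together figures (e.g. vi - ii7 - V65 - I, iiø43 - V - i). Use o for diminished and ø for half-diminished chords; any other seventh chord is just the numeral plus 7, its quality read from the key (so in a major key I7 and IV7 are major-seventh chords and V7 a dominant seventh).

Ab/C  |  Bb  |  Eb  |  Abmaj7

I6 - V/V - V - I7

Ab/C: root Ab is the tonic; major triad there is I6.
Bb is the secondary dominant of V (major triad on Bb): V/V.
Eb has root Eb, degree 5 in Ab major, so V.
Abmaj7: root Ab is the tonic; major seventh chord there is I7.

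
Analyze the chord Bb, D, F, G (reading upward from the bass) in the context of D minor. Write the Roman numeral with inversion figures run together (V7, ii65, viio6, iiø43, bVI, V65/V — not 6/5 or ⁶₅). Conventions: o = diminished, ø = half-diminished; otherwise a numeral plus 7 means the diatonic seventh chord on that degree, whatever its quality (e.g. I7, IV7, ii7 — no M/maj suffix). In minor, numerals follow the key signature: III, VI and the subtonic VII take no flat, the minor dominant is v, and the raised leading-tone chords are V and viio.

iv65

Stacked in thirds the chord is G-Bb-D-F: a minor seventh chord on G.
In D minor, G is the subdominant; the diatonic minor seventh chord there is iv7.
With Bb in the bass the chord is in first inversion, so the figured bass is 65.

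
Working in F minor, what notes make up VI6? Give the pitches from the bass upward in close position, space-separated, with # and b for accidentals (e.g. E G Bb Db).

F Ab Db

In F minor, scale degree 6 is Db, and the diatonic chord built there is a major triad.
That chord is spelled Db-F-Ab.
With the 6 figure the chord is in first inversion; from the bass F upward in close position it reads F-Ab-Db.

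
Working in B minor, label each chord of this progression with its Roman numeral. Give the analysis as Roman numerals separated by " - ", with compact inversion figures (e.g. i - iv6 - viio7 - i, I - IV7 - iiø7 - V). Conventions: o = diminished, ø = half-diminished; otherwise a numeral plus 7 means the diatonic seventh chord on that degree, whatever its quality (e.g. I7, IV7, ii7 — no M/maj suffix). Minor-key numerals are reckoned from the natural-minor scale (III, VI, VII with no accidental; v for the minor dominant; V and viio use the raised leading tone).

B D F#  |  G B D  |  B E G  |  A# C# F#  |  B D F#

i - VI - iv64 - V6 - i

B-D-F# has root B, degree 1 in B minor, so i.
G-B-D: root G is the submediant; major triad there is VI.
B-E-G has root E, degree 4 in B minor, so iv64.
A#-C#-F# has root F#, degree 5 in B minor, so V6.
B-D-F#: root B is the tonic; minor triad there is i.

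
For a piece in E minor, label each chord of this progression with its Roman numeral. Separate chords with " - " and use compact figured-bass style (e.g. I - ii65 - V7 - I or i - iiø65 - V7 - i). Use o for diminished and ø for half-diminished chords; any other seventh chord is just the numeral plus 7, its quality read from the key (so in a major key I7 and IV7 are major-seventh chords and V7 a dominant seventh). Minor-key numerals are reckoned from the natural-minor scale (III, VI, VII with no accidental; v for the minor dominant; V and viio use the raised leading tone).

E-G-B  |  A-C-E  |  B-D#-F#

i - iv - V

E-G-B has root E, degree 1 in E minor, so i.
A-C-E has root A, degree 4 in E minor, so iv.
B-D#-F# has root B, degree 5 in E minor, so V.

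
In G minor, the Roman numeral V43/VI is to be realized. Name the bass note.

The applied chord V43/VI is rooted on Bb: Bb-D-F-Ab.
The figure 43 means second inversion — the fifth is in the bass.

F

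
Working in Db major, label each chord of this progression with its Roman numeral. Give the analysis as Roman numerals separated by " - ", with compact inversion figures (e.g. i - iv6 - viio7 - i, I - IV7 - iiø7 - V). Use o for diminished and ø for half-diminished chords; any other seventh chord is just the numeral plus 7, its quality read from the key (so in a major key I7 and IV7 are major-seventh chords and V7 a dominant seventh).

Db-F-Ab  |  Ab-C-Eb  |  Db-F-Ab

Db-F-Ab: root Db is the tonic; major triad there is I.
Ab-C-Eb has root Ab, degree 5 in Db major, so V.
Db-F-Ab: root Db is the tonic; major triad there is I.

I - V - I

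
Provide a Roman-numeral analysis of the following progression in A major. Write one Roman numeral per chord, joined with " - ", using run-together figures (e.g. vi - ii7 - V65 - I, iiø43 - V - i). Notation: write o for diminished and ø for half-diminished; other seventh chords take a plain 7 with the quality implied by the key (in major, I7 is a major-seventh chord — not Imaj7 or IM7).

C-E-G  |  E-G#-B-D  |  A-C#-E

bIII - V7 - I

C-E-G is non-diatonic — bIII, a mixture chord from A minor.
E-G#-B-D has root E, degree 5 in A major, so V7.
A-C#-E has root A, degree 1 in A major, so I.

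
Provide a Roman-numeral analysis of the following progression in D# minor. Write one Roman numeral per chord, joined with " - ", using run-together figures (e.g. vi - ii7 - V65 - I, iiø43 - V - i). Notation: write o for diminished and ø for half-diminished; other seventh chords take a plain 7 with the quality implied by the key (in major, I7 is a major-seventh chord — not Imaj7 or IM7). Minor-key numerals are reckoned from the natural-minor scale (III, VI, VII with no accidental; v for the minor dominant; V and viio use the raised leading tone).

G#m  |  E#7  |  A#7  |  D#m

G#m: minor triad on G# = scale degree 4 → iv.
E#7: a dominant seventh chord on E#, the applied dominant of V → V7/V.
A#7 has root A#, degree 5 in D# minor, so V7.
D#m: root D# is the tonic; minor triad there is i.

iv - V7/V - V7 - i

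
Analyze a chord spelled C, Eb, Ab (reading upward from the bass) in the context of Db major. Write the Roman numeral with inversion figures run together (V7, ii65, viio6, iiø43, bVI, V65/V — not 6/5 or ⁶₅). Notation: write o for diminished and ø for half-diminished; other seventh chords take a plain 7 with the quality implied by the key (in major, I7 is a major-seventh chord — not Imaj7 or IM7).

V6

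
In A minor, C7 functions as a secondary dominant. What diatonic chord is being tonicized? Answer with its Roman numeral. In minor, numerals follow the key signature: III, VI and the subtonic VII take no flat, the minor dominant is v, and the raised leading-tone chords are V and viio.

The chord is a dominant seventh chord on C.
A dominant resolves down a perfect fifth: C → F. In A minor, F is scale degree 6, i.e. VI.

VI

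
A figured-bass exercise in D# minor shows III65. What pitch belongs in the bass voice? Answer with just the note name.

A#

III in D# minor has root F#; the chord is F#-A#-C#-E#.
The figure 65 means first inversion — the third is in the bass.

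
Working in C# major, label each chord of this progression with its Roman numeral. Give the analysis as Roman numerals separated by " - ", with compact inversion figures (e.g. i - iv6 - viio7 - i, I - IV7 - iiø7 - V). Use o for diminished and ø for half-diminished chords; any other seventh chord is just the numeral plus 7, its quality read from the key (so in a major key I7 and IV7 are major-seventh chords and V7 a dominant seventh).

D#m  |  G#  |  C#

ii - V - I

D#m: root D# is the supertonic; minor triad there is ii.
G# has root G#, degree 5 in C# major, so V.
C#: major triad on C# = scale degree 1 → I.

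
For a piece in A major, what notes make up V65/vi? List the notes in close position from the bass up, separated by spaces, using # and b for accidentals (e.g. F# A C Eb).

V65/vi is a secondary dominant — the dominant seventh of vi. vi in A major is F#, so the applied chord's root is C#, a perfect fifth above.
Building a dominant seventh chord on C# gives C#-E#-G#-B.
The figured bass 65 indicates first inversion, placing the third (E#) in the bass: E#-G#-B-C#.

E# G# B C#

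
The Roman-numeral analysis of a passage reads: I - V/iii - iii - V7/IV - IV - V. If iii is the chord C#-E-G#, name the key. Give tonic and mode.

A major

The anchor chord is a minor triad on C#, labeled iii.
iii on C# implies C# is the mediant; that puts the tonic at A, and the lowercase numeral fits major mode.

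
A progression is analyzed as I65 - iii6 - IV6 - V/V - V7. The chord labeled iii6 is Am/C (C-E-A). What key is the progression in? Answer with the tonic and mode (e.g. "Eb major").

F major

The chord Am/C is a minor triad rooted on A; its label is iii6.
iii6 on A implies A is the mediant; that puts the tonic at F, and the lowercase numeral fits major mode.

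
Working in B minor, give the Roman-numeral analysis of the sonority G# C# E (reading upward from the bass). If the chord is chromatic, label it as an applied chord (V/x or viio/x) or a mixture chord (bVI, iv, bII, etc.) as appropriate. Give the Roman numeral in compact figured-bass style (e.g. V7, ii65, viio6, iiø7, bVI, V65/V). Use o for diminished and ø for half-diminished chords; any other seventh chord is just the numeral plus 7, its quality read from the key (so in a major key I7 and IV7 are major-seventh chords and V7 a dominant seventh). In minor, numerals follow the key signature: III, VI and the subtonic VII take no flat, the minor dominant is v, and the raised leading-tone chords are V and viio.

ii64

Stacked in thirds the chord is C#-E-G#: a minor triad on C#.
C# is the second degree of B minor. This is the minor supertonic, borrowed from the parallel major (the Dorian ii).
With G# in the bass the chord is in second inversion, so the figured bass is 64.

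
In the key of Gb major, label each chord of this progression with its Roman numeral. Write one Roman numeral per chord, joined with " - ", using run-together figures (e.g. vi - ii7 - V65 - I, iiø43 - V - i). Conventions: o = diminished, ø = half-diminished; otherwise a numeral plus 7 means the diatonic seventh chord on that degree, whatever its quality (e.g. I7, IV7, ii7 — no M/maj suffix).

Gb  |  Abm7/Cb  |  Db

Gb has root Gb, degree 1 in Gb major, so I.
Abm7/Cb has root Ab, degree 2 in Gb major, so ii65.
Db has root Db, degree 5 in Gb major, so V.

I - ii65 - V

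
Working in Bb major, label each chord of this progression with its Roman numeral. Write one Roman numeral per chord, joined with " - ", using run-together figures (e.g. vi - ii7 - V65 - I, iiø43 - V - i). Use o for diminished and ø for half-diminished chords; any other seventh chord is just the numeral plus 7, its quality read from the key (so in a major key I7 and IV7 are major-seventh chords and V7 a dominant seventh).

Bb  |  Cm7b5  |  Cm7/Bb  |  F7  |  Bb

Bb has root Bb, degree 1 in Bb major, so I.
Cm7b5: half-diminished seventh chord on C — chromatic; iiø7 (borrowed from the parallel minor).
Cm7/Bb: minor seventh chord on C = scale degree 2 → ii42.
F7 has root F, degree 5 in Bb major, so V7.
Bb: major triad on Bb = scale degree 1 → I.

I - iiø7 - ii42 - V7 - I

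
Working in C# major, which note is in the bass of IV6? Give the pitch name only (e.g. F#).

A#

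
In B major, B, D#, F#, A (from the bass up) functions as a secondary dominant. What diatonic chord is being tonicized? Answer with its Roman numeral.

The chord is a dominant seventh chord on B.
A dominant resolves down a perfect fifth: B → E. In B major, E is scale degree 4, i.e. IV.

IV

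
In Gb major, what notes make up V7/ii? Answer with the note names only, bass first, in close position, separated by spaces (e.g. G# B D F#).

V7/ii is a secondary dominant — the dominant seventh of ii. ii in Gb major is Ab, so the applied chord's root is Eb, a perfect fifth above.
Building a dominant seventh chord on Eb gives Eb-G-Bb-Db.

Eb G Bb Db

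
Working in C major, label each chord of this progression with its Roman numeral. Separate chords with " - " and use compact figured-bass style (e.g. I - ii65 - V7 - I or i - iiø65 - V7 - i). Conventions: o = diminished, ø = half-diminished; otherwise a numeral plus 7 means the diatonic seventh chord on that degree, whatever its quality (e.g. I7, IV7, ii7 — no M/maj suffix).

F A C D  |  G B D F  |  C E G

ii65 - V7 - I

F-A-C-D has root D, degree 2 in C major, so ii65.
G-B-D-F: dominant seventh chord on G = scale degree 5 → V7.
C-E-G has root C, degree 1 in C major, so I.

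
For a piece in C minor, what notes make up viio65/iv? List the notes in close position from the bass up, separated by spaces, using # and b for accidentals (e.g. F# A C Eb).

The slash marks an applied leading-tone chord: viio of iv. In C minor, iv is F, so the leading tone to it is E, a half step below.
Building a fully diminished seventh chord on E gives E-G-Bb-Db.
The figured bass 65 indicates first inversion, placing the third (G) in the bass: G-Bb-Db-E.

G Bb Db E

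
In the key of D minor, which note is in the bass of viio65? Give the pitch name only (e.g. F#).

viio in D minor has root C#; the chord is C#-E-G-Bb.
The figure 65 means first inversion — the third is in the bass.

E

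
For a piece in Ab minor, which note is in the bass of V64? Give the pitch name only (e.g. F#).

Bb

V in Ab minor has root Eb; the chord is Eb-G-Bb.
The figure 64 means second inversion — the fifth is in the bass.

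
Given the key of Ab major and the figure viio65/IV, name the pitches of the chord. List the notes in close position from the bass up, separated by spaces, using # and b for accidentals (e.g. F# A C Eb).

Eb Gb Bbb C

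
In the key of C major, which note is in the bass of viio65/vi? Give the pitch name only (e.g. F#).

The applied chord viio65/vi is rooted on G#: G#-B-D-F.
The figure 65 means first inversion — the third is in the bass.

B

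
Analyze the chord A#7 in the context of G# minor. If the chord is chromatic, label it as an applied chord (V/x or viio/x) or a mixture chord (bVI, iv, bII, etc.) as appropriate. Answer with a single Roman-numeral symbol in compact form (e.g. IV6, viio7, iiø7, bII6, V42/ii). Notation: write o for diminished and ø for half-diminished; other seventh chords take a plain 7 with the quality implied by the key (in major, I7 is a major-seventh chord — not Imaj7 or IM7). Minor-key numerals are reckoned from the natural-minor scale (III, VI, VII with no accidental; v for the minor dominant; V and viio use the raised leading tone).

The pitches A#-C##-E#-G# form a dominant seventh chord rooted on A#.
A# is not a diatonic chord root with this quality in G# minor, but it lies a perfect fifth above D# (V), so the chord functions as an applied dominant of V.

V7/V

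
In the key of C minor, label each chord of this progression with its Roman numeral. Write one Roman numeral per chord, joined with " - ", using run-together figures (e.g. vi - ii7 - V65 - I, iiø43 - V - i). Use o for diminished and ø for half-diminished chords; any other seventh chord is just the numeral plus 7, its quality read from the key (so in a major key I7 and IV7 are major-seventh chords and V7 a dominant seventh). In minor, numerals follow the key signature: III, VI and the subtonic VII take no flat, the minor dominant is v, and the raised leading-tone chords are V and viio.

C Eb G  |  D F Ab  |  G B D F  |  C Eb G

C-Eb-G: root C is the tonic; minor triad there is i.
D-F-Ab has root D, degree 2 in C minor, so iio.
G-B-D-F: root G is the dominant; dominant seventh chord there is V7.
C-Eb-G: root C is the tonic; minor triad there is i.

i - iio - V7 - i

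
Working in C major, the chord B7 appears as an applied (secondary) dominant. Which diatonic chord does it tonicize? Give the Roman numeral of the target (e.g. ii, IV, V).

The chord is a dominant seventh chord on B.
A dominant resolves down a perfect fifth: B → E. In C major, E is scale degree 3, i.e. iii.

iii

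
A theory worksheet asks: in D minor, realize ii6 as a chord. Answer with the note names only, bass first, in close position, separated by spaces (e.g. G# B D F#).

ii6 is the minor supertonic, borrowed from the parallel major (the Dorian ii). In D minor that root is E.
So the chord is E-G-B.
The figured bass 6 indicates first inversion, placing the third (G) in the bass: G-B-E.

G B E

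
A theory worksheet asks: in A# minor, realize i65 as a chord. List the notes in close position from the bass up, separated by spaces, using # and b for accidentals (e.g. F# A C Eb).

C# E# G# A#

In A# minor, the first degree is A#, and the diatonic chord built there is a minor seventh chord.
Stacking thirds from A# gives A#-C#-E#-G#.
With the 65 figure the chord is in first inversion; from the bass C# upward in close position it reads C#-E#-G#-A#.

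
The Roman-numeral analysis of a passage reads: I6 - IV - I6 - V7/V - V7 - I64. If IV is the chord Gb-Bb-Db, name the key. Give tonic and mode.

The anchor chord is a major triad on Gb, labeled IV.
IV on Gb implies Gb is the subdominant; that puts the tonic at Db, and the uppercase numeral fits major mode.

Db major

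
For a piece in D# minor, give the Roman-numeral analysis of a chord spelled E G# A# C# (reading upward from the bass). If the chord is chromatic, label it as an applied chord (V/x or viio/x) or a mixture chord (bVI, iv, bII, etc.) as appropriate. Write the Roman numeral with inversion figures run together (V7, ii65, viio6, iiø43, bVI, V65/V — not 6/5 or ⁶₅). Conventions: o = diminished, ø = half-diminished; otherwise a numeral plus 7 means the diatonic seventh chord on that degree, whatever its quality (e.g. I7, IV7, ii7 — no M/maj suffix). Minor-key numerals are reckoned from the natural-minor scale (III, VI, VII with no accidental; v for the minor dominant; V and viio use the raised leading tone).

viiø43/VI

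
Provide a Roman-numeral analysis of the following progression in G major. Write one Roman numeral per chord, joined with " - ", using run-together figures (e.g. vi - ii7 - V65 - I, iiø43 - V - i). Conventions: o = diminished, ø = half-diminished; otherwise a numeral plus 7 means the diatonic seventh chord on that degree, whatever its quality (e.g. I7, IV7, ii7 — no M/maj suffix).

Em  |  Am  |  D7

vi - ii - V7

Em: minor triad on E = scale degree 6 → vi.
Am: minor triad on A = scale degree 2 → ii.
D7 has root D, degree 5 in G major, so V7.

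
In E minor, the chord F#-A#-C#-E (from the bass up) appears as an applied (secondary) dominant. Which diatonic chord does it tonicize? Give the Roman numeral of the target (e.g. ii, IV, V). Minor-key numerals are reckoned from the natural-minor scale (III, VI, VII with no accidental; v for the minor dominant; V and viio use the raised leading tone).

The chord is a dominant seventh chord on F#.
A dominant resolves down a perfect fifth: F# → B. In E minor, B is scale degree 5, i.e. V.

V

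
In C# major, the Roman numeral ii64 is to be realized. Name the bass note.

ii in C# major has root D#; the chord is D#-F#-A#.
The figure 64 means second inversion — the fifth is in the bass.

A#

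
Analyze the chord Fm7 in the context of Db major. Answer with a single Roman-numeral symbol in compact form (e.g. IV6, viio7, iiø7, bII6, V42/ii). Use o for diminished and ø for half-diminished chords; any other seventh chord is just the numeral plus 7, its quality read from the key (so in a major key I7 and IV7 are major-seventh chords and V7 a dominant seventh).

iii7

The pitches F-Ab-C-Eb form a minor seventh chord rooted on F.
In Db major, F is the mediant; the diatonic minor seventh chord there is iii7.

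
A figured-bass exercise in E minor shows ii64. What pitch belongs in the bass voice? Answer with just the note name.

ii in E minor has root F#; the chord is F#-A-C#.
The figure 64 means second inversion — the fifth is in the bass.

C#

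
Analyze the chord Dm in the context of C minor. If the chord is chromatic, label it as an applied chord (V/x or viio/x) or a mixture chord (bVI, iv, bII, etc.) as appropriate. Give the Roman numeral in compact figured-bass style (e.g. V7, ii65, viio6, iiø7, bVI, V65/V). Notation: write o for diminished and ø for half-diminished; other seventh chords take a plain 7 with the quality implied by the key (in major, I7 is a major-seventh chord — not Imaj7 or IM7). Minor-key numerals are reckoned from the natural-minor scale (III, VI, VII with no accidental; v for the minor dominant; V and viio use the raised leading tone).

Stacked in thirds the chord is D-F-A: a minor triad on D.
D is the second degree of C minor. This is the minor supertonic, borrowed from the parallel major (the Dorian ii).

ii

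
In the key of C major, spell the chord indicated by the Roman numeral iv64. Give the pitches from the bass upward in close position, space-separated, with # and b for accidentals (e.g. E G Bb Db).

C F Ab

iv64 is the minor subdominant, borrowed from the parallel minor. In C major that root is F.
So the chord is F-Ab-C, a minor triad.
The figured bass 64 indicates second inversion, placing the fifth (C) in the bass: C-F-Ab.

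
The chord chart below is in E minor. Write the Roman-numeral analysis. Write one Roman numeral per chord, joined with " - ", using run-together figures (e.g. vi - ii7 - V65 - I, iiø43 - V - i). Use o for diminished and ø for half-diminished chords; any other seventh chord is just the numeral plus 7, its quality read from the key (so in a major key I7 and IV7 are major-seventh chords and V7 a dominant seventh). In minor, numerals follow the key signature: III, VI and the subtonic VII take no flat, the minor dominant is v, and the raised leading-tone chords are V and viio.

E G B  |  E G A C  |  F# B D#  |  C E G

E-G-B has root E, degree 1 in E minor, so i.
E-G-A-C has root A, degree 4 in E minor, so iv43.
F#-B-D# has root B, degree 5 in E minor, so V64.
C-E-G: major triad on C = scale degree 6 → VI.

i - iv43 - V64 - VI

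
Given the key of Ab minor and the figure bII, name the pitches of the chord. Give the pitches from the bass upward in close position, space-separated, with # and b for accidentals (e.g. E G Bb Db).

Bbb Db Fb

bII is the Neapolitan chord — a major triad on the lowered second degree. In Ab minor that root is Bbb.
So the chord is Bbb-Db-Fb.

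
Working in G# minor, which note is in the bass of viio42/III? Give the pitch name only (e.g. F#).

G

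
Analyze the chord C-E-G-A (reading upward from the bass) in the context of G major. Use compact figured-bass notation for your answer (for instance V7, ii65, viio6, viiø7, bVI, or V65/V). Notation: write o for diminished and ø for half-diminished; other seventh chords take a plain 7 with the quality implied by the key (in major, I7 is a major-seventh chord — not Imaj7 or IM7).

Stacked in thirds the chord is A-C-E-G: a minor seventh chord on A.
A is scale degree 2 in G major, and a minor seventh chord on that degree is written ii7.
With C in the bass the chord is in first inversion, so the figured bass is 65.

ii65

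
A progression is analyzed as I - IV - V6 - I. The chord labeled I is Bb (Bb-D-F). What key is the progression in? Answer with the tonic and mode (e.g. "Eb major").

Bb major

The anchor chord is a major triad on Bb, labeled I.
If Bb is scale degree 1 and the mode makes that degree carry a major triad, the tonic is Bb and the mode is major.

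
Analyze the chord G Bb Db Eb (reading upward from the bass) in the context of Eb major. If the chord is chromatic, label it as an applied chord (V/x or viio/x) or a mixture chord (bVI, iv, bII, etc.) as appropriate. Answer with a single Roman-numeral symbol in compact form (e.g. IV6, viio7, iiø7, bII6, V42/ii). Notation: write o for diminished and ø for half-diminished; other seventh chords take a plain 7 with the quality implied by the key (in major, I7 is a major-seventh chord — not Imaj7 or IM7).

Stacked in thirds the chord is Eb-G-Bb-Db: a dominant seventh chord on Eb.
Eb is not a diatonic chord root with this quality in Eb major, but it lies a perfect fifth above Ab (IV), so the chord functions as an applied dominant of IV.
With G in the bass the chord is in first inversion, so the figured bass is 65.

V65/IV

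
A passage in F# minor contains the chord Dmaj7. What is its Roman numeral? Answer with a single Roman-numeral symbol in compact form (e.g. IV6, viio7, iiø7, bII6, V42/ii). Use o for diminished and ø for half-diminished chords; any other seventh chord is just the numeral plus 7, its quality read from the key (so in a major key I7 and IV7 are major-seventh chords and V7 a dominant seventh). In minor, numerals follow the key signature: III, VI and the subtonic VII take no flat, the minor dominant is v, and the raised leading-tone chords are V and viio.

VI7

The pitches D-F#-A-C# form a major seventh chord rooted on D.
In F# minor, D is the submediant; the diatonic major seventh chord there is VI7.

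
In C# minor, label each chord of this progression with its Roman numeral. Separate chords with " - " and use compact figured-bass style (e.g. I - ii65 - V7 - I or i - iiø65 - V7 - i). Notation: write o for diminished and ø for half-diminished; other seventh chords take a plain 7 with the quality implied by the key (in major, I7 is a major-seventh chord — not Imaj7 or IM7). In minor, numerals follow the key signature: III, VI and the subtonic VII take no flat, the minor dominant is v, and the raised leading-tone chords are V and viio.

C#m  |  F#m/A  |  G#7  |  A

i - iv6 - V7 - VI

C#m: root C# is the tonic; minor triad there is i.
F#m/A: minor triad on F# = scale degree 4 → iv6.
G#7: dominant seventh chord on G# = scale degree 5 → V7.
A has root A, degree 6 in C# minor, so VI.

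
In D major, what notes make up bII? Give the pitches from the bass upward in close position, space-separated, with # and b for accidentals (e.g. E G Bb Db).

Eb G Bb

bII is the Neapolitan chord — a major triad on the lowered second degree. In D major that root is Eb.
So the chord is Eb-G-Bb.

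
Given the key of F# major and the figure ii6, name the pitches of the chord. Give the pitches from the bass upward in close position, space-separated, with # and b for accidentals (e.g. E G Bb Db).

The numeral's case and figure indicate a minor triad. In F# major its root, the second degree, is G#.
Stacking thirds from G# gives G#-B-D#.
The figured bass 6 indicates first inversion, placing the third (B) in the bass: B-D#-G#.

B D# G#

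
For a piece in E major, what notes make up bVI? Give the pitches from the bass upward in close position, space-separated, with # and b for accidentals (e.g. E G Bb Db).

C E G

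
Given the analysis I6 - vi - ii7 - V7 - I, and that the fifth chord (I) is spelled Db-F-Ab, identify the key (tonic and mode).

Db major

The chord Db is a major triad rooted on Db; its label is I.
If Db is scale degree 1 and the mode makes that degree carry a major triad, the tonic is Db and the mode is major.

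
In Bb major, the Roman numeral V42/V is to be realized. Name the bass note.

The applied chord V42/V is rooted on C: C-E-G-Bb.
The figure 42 means third inversion — the seventh is in the bass.

Bb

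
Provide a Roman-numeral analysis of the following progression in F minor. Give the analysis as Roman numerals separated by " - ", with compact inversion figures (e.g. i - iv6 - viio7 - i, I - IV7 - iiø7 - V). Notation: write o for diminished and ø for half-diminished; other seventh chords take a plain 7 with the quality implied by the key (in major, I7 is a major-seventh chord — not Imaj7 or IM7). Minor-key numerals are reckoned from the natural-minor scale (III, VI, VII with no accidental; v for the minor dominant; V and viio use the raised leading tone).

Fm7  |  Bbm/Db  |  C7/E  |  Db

Fm7: minor seventh chord on F = scale degree 1 → i7.
Bbm/Db: root Bb is the subdominant; minor triad there is iv6.
C7/E has root C, degree 5 in F minor, so V65.
Db: major triad on Db = scale degree 6 → VI.

i7 - iv6 - V65 - VI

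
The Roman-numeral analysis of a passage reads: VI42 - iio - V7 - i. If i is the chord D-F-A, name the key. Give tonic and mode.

i is given as D-F-A — a minor triad with root D.
If D is scale degree 1 and the mode makes that degree carry a minor triad, the tonic is D and the mode is minor.

D minor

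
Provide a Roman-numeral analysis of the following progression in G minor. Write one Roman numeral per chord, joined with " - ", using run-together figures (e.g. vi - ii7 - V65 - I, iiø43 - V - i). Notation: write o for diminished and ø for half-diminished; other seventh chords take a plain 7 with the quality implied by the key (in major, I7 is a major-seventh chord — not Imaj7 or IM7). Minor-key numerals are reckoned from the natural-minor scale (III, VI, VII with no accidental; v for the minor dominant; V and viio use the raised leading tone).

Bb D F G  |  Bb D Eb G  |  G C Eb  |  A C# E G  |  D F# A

i65 - VI43 - iv64 - V7/V - V

Bb-D-F-G has root G, degree 1 in G minor, so i65.
Bb-D-Eb-G: major seventh chord on Eb = scale degree 6 → VI43.
G-C-Eb: minor triad on C = scale degree 4 → iv64.
A-C#-E-G is the secondary dominant of V (dominant seventh chord on A): V7/V.
D-F#-A has root D, degree 5 in G minor, so V.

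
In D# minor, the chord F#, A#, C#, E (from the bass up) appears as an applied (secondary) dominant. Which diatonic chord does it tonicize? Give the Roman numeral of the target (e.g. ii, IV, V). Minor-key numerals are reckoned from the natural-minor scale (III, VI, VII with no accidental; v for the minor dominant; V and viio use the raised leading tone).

VI

The chord is a dominant seventh chord on F#.
A dominant resolves down a perfect fifth: F# → B. In D# minor, B is scale degree 6, i.e. VI.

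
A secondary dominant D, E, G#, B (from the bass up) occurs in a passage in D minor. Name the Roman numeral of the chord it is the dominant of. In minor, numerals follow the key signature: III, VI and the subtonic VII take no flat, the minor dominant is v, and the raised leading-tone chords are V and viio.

The chord is a dominant seventh chord on E.
A dominant resolves down a perfect fifth: E → A. In D minor, A is scale degree 5, i.e. V.

V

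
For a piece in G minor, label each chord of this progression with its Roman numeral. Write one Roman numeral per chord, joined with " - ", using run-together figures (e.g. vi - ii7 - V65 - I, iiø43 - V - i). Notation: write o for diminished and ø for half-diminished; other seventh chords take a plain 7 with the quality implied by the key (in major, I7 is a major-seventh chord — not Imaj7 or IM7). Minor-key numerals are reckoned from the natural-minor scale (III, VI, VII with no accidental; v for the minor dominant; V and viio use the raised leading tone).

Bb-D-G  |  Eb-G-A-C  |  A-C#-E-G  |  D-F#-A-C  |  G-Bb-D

i6 - iiø43 - V7/V - V7 - i

Bb-D-G has root G, degree 1 in G minor, so i6.
Eb-G-A-C has root A, degree 2 in G minor, so iiø43.
A-C#-E-G is the secondary dominant of V (dominant seventh chord on A): V7/V.
D-F#-A-C: dominant seventh chord on D = scale degree 5 → V7.
G-Bb-D has root G, degree 1 in G minor, so i.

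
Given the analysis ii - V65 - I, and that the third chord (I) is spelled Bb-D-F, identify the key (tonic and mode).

The anchor chord is a major triad on Bb, labeled I.
If Bb is scale degree 1 and the mode makes that degree carry a major triad, the tonic is Bb and the mode is major.

Bb major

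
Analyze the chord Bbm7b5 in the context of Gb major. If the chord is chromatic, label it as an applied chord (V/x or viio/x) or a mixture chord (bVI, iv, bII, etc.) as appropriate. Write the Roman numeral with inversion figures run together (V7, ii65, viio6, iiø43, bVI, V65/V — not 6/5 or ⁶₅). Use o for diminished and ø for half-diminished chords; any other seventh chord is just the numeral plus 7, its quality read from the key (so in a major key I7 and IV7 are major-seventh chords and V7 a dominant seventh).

viiø7/IV

The pitches Bb-Db-Fb-Ab form a half-diminished seventh chord rooted on Bb.
Bb sits a half step below Cb (IV in Gb major); a diminished chord there is the applied leading-tone chord of IV.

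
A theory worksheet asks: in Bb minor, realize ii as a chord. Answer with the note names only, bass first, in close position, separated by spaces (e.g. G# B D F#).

ii is the minor supertonic, borrowed from the parallel major (the Dorian ii). In Bb minor that root is C.
So the chord is C-Eb-G.

C Eb G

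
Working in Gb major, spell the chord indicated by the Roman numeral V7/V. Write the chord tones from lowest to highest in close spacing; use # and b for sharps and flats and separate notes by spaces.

Ab C Eb Gb

The slash means an applied dominant: we want the dominant of V. In Gb major, V is Db major, and its dominant is built on Ab.
Building a dominant seventh chord on Ab gives Ab-C-Eb-Gb.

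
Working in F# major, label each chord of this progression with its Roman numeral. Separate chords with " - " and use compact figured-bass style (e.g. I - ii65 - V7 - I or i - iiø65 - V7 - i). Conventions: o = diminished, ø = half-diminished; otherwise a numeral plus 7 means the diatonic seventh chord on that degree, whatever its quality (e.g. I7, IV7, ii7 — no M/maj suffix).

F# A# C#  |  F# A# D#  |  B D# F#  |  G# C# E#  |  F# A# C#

I - vi6 - IV - V64 - I

F#-A#-C#: major triad on F# = scale degree 1 → I.
F#-A#-D#: root D# is the submediant; minor triad there is vi6.
B-D#-F#: major triad on B = scale degree 4 → IV.
G#-C#-E#: major triad on C# = scale degree 5 → V64.
F#-A#-C# has root F#, degree 1 in F# major, so I.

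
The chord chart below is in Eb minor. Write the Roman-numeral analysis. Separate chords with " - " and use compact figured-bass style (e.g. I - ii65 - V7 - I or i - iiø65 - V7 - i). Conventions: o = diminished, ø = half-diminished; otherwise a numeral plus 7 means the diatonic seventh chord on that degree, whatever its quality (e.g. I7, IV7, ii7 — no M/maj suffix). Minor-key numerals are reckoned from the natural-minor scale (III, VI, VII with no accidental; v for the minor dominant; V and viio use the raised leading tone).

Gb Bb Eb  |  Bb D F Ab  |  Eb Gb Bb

Gb-Bb-Eb: minor triad on Eb = scale degree 1 → i6.
Bb-D-F-Ab has root Bb, degree 5 in Eb minor, so V7.
Eb-Gb-Bb: root Eb is the tonic; minor triad there is i.

i6 - V7 - i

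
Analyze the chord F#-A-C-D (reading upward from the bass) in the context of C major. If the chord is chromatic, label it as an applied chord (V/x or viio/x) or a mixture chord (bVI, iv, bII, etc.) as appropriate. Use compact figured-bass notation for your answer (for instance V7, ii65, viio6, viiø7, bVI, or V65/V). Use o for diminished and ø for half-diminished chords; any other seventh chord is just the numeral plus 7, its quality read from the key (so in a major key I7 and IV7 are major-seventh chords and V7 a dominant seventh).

V65/V

The pitches D-F#-A-C form a dominant seventh chord rooted on D.
D is not a diatonic chord root with this quality in C major, but it lies a perfect fifth above G (V), so the chord functions as an applied dominant of V.
With F# in the bass the chord is in first inversion, so the figured bass is 65.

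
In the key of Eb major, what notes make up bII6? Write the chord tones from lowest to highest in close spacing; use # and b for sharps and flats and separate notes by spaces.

Scale degree 2 in Eb major is F; lowering it a half step gives Fb. bII6 is the Neapolitan sixth — a major triad on the lowered second degree, here in its customary first inversion.
So the chord is Fb-Ab-Cb.
With the 6 figure the chord is in first inversion; from the bass Ab upward in close position it reads Ab-Cb-Fb.

Ab Cb Fb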